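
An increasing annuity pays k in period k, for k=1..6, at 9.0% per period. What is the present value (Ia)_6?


(Ia)_n = sum_{k=1}^{n} k * v^k, v = 1/(1+i)
v = 0.917431
Sum computed term by term:
(Ia)_6 = 14.5783


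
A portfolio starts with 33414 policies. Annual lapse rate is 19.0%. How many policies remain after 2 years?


remaining = initial * (1 - lapse)^years
= 33414 * (1 - 0.19)^2
= 33414 * 0.6561
= 21922.9254


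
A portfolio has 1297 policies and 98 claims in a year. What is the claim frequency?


frequency = claims / policies
= 98 / 1297
= 0.0756


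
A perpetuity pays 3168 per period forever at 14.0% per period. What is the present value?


PV = PMT / i
= 3168 / 0.14
= 22628.5714


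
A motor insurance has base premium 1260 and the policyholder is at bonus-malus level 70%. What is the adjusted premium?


adjusted = base * BM_level / 100
= 1260 * 70 / 100
= 1260 * 0.7
= 882.0


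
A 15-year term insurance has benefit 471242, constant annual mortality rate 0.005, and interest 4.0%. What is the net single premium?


NSP = benefit * sum_{k=0}^{n-1} k_p_x * q * v^(k+1)
With constant q=0.005, v=0.961538
Sum = 0.053884
NSP = 471242 * 0.053884
= 25392.2928


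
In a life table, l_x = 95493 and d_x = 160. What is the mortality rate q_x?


q_x = d_x / l_x
= 160 / 95493
= 0.0017


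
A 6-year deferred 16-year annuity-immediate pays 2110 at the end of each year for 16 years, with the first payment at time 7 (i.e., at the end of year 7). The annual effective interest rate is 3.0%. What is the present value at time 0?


PV at time 6 of the 16-year annuity-immediate:
a_n = 2110 * (1-(1+0.03)^(-16))/0.03 = 26503.9253
Discount back 6 years to time 0:
PV = 26503.9253 * (1+0.03)^(-6)
= 26503.9253 * 0.837484
= 22196.6202


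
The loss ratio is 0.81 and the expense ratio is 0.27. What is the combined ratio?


Combined ratio = loss ratio + expense ratio
= 0.81 + 0.27
= 1.08


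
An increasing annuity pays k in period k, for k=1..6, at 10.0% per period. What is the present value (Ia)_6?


(Ia)_n = sum_{k=1}^{n} k * v^k, v = 1/(1+i)
v = 0.909091
Sum computed term by term:
(Ia)_6 = 14.0394


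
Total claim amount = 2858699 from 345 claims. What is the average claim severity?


severity = total / number
= 2858699 / 345
= 8286.0841


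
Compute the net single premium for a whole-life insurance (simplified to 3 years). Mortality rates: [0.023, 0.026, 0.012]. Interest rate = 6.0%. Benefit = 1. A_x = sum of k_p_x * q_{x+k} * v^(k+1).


v = 0.943396
Year 0: k_p_x=1.0, q=0.023, term=0.021698
Year 1: k_p_x=0.977, q=0.026, term=0.022608
Year 2: k_p_x=0.951598, q=0.012, term=0.009588
A_x = 0.0539


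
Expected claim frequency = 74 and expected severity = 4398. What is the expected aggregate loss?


E[S] = E[N] * E[X]
= 74 * 4398
= 325452


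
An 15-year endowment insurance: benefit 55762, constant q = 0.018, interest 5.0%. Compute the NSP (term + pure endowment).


Term component = 9353.7984
Pure endowment = 15_p_x * v^15 * benefit = 0.761504 * 0.481017 * 55762 = 20425.4283
NSP = 29779.2267


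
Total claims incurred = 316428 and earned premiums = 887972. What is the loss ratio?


Loss ratio = claims / premiums
= 316428 / 887972
= 0.3563


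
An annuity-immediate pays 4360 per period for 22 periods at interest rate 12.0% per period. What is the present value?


PV = PMT * (1 - (1+i)^(-n)) / i
= 4360 * (1 - (1+0.12)^(-22)) / 0.12
= 4360 * (1 - 0.082643) / 0.12
= 4360 * 7.644646
= 33330.6555


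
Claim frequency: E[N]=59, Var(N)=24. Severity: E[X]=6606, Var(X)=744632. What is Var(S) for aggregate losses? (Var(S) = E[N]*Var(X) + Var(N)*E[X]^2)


Var(S) = E[N]*Var(X) + Var(N)*E[X]^2
= 59*744632 + 24*6606^2
= 43933288 + 1047341664
= 1.0913e+09


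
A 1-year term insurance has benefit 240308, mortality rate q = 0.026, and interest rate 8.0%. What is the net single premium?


NSP = benefit * q * v
v = 1/(1+i) = 0.925926
NSP = 240308 * 0.026 * 0.925926
= 5785.1926


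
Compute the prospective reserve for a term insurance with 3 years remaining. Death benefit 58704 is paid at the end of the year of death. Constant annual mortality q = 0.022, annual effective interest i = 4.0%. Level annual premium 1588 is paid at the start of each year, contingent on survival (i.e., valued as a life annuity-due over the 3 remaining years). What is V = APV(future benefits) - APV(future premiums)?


v = 1/(1+i) = 0.961538
APV(future benefits) per unit = sum_{k=0}^{2} k_p_x * q * v^(k+1) = 0.059753
APV(future benefits) = 58704 * 0.059753 = 3507.7657
Life annuity-due factor ä_{x:3} = sum_{k=0}^{2} k_p_x * v^k = 2.824708
APV(future premiums) = 1588 * 2.824708 = 4485.6361
V = 3507.7657 - 4485.6361
= -977.8704


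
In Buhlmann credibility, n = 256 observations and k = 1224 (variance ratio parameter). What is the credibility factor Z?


Z = n / (n + k)
= 256 / (256 + 1224)
= 256 / 1480
= 0.173


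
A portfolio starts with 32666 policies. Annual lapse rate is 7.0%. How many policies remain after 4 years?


remaining = initial * (1 - lapse)^years
= 32666 * (1 - 0.07)^4
= 32666 * 0.748052
= 24435.867


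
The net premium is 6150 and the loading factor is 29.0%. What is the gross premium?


Gross = net * (1 + loading)
= 6150 * (1 + 0.29)
= 6150 * 1.29
= 7933.5


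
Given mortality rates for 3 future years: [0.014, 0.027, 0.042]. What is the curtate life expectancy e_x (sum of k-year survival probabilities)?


e_x = sum_{k=1}^{n} k_p_x
k_p_x values:
  1_p_x = 0.986
  2_p_x = 0.959378
  3_p_x = 0.919084
e_x = 2.8645


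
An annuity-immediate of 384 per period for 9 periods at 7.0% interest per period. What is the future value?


FV = PMT * ((1+i)^n - 1) / i
= 384 * ((1.07)^9 - 1) / 0.07
= 384 * (1.838459 - 1) / 0.07
= 4599.5477


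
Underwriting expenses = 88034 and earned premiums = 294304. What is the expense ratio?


Expense ratio = expenses / premiums
= 88034 / 294304
= 0.2991


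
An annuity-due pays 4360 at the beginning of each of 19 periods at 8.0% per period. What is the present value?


PV_due = PMT * (1-(1+i)^(-n))/i * (1+i)
PV_immediate = 41871.6925
PV_due = 41871.6925 * 1.08
= 45221.4279


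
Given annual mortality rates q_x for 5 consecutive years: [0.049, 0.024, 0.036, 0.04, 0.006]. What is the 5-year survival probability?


p_k = 1 - q_k for each year
Survival = product of (1 - q_k)
= 0.951 * 0.976 * 0.964 * 0.96 * 0.994
= 0.8538


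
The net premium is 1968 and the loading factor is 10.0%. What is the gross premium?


Gross = net * (1 + loading)
= 1968 * (1 + 0.1)
= 1968 * 1.1
= 2164.8


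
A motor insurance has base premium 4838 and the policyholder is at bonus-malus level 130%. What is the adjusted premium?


adjusted = base * BM_level / 100
= 4838 * 130 / 100
= 4838 * 1.3
= 6289.4


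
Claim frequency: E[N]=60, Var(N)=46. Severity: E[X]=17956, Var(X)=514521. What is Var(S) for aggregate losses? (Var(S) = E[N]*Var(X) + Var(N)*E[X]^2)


Var(S) = E[N]*Var(X) + Var(N)*E[X]^2
= 60*514521 + 46*17956^2
= 30871260 + 14831225056
= 1.4862e+10


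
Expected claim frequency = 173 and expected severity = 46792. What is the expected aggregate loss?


E[S] = E[N] * E[X]
= 173 * 46792
= 8.0950e+06


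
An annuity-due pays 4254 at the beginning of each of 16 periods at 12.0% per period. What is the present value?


PV_due = PMT * (1-(1+i)^(-n))/i * (1+i)
PV_immediate = 29667.3371
PV_due = 29667.3371 * 1.12
= 33227.4175


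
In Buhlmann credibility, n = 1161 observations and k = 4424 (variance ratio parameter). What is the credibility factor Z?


Z = n / (n + k)
= 1161 / (1161 + 4424)
= 1161 / 5585
= 0.2079


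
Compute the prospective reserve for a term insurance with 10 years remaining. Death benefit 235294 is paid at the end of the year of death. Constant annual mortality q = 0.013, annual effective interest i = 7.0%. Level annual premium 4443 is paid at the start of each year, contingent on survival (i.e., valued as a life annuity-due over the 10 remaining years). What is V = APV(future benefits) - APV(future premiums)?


v = 1/(1+i) = 0.934579
APV(future benefits) per unit = sum_{k=0}^{9} k_p_x * q * v^(k+1) = 0.086771
APV(future benefits) = 235294 * 0.086771 = 20416.7575
Life annuity-due factor ä_{x:10} = sum_{k=0}^{9} k_p_x * v^k = 7.141942
APV(future premiums) = 4443 * 7.141942 = 31731.65
V = 20416.7575 - 31731.65
= -11314.8926


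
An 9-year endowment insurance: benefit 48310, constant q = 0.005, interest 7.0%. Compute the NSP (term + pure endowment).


Term component = 1546.1113
Pure endowment = 9_p_x * v^9 * benefit = 0.95589 * 0.543934 * 48310 = 25118.3302
NSP = 26664.4415


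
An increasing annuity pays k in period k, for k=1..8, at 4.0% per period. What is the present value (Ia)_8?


(Ia)_n = sum_{k=1}^{n} k * v^k, v = 1/(1+i)
v = 0.961538
Sum computed term by term:
(Ia)_8 = 28.9133


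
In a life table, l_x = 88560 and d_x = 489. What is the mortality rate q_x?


q_x = d_x / l_x
= 489 / 88560
= 0.0055


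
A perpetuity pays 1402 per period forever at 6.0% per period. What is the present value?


PV = PMT / i
= 1402 / 0.06
= 23366.6667


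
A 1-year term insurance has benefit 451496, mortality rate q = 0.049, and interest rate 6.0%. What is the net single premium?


NSP = benefit * q * v
v = 1/(1+i) = 0.943396
NSP = 451496 * 0.049 * 0.943396
= 20871.0415


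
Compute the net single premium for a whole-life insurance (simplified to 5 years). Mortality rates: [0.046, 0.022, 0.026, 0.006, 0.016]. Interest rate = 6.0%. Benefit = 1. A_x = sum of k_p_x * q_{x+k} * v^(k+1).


v = 0.943396
Year 0: k_p_x=1.0, q=0.046, term=0.043396
Year 1: k_p_x=0.954, q=0.022, term=0.018679
Year 2: k_p_x=0.933012, q=0.026, term=0.020368
Year 3: k_p_x=0.908754, q=0.006, term=0.004319
Year 4: k_p_x=0.903301, q=0.016, term=0.0108
A_x = 0.0976


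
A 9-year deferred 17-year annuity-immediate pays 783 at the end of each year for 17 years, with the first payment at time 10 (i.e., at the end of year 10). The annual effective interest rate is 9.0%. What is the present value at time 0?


PV at time 9 of the 17-year annuity-immediate:
a_n = 783 * (1-(1+0.09)^(-17))/0.09 = 6689.6634
Discount back 9 years to time 0:
PV = 6689.6634 * (1+0.09)^(-9)
= 6689.6634 * 0.460428
= 3080.1068


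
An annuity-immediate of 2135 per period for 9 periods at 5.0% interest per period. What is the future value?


FV = PMT * ((1+i)^n - 1) / i
= 2135 * ((1.05)^9 - 1) / 0.05
= 2135 * (1.551328 - 1) / 0.05
= 23541.7148


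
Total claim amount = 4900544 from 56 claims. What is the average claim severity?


severity = total / number
= 4900544 / 56
= 87509.7143


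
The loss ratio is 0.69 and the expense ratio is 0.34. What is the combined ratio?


Combined ratio = loss ratio + expense ratio
= 0.69 + 0.34
= 1.03


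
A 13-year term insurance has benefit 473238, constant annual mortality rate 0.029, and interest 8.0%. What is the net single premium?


NSP = benefit * sum_{k=0}^{n-1} k_p_x * q * v^(k+1)
With constant q=0.029, v=0.925926
Sum = 0.199326
NSP = 473238 * 0.199326
= 94328.801


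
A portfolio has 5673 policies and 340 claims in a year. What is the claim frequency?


frequency = claims / policies
= 340 / 5673
= 0.0599


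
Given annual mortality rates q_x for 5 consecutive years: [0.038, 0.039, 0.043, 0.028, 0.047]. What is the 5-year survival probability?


p_k = 1 - q_k for each year
Survival = product of (1 - q_k)
= 0.962 * 0.961 * 0.957 * 0.972 * 0.953
= 0.8195


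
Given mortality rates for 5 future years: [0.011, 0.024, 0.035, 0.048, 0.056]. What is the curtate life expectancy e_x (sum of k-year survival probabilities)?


e_x = sum_{k=1}^{n} k_p_x
k_p_x values:
  1_p_x = 0.989
  2_p_x = 0.965264
  3_p_x = 0.93148
  4_p_x = 0.886769
  5_p_x = 0.83711
e_x = 4.6096


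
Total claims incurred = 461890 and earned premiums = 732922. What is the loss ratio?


Loss ratio = claims / premiums
= 461890 / 732922
= 0.6302


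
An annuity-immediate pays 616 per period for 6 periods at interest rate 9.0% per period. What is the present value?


PV = PMT * (1 - (1+i)^(-n)) / i
= 616 * (1 - (1+0.09)^(-6)) / 0.09
= 616 * (1 - 0.596267) / 0.09
= 616 * 4.485919
= 2763.3259


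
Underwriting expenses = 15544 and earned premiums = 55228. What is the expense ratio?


Expense ratio = expenses / premiums
= 15544 / 55228
= 0.2815


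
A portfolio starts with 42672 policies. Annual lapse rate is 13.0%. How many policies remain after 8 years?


remaining = initial * (1 - lapse)^years
= 42672 * (1 - 0.13)^8
= 42672 * 0.328212
= 14005.4484


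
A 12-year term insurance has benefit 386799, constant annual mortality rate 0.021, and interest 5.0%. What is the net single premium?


NSP = benefit * sum_{k=0}^{n-1} k_p_x * q * v^(k+1)
With constant q=0.021, v=0.952381
Sum = 0.168107
NSP = 386799 * 0.168107
= 65023.5283


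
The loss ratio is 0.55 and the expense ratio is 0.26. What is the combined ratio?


Combined ratio = loss ratio + expense ratio
= 0.55 + 0.26
= 0.81


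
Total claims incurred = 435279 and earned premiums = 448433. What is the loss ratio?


Loss ratio = claims / premiums
= 435279 / 448433
= 0.9707


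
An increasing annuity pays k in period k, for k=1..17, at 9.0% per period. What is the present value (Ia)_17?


(Ia)_n = sum_{k=1}^{n} k * v^k, v = 1/(1+i)
v = 0.917431
Sum computed term by term:
(Ia)_17 = 59.8257


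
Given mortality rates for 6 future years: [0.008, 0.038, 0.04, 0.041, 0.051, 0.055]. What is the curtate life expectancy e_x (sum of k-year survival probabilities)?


e_x = sum_{k=1}^{n} k_p_x
k_p_x values:
  1_p_x = 0.992
  2_p_x = 0.954304
  3_p_x = 0.916132
  4_p_x = 0.87857
  5_p_x = 0.833763
  6_p_x = 0.787906
e_x = 5.3627


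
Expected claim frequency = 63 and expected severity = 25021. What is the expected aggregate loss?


E[S] = E[N] * E[X]
= 63 * 25021
= 1.5763e+06


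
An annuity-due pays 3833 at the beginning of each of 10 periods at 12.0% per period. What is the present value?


PV_due = PMT * (1-(1+i)^(-n))/i * (1+i)
PV_immediate = 21657.3049
PV_due = 21657.3049 * 1.12
= 24256.1815


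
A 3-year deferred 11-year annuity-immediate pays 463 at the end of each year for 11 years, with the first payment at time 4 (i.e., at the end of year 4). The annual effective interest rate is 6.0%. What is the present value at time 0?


PV at time 3 of the 11-year annuity-immediate:
a_n = 463 * (1-(1+0.06)^(-11))/0.06 = 3651.6229
Discount back 3 years to time 0:
PV = 3651.6229 * (1+0.06)^(-3)
= 3651.6229 * 0.839619
= 3065.973


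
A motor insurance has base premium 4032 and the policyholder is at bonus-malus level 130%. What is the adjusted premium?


adjusted = base * BM_level / 100
= 4032 * 130 / 100
= 4032 * 1.3
= 5241.6


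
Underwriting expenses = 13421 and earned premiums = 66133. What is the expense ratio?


Expense ratio = expenses / premiums
= 13421 / 66133
= 0.2029


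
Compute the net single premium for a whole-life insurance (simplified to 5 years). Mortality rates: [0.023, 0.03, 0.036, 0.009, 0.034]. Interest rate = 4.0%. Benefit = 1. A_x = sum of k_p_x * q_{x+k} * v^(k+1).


v = 0.961538
Year 0: k_p_x=1.0, q=0.023, term=0.022115
Year 1: k_p_x=0.977, q=0.03, term=0.027099
Year 2: k_p_x=0.94769, q=0.036, term=0.03033
Year 3: k_p_x=0.913573, q=0.009, term=0.007028
Year 4: k_p_x=0.905351, q=0.034, term=0.025301
A_x = 0.1119


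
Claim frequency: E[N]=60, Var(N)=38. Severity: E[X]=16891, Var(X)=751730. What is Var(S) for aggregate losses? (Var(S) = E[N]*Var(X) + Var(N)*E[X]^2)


Var(S) = E[N]*Var(X) + Var(N)*E[X]^2
= 60*751730 + 38*16891^2
= 45103800 + 10841623478
= 1.0887e+10


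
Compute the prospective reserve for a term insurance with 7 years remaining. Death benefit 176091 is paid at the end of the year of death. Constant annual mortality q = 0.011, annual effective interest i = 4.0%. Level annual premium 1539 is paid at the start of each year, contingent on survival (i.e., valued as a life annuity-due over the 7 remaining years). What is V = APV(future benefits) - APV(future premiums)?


v = 1/(1+i) = 0.961538
APV(future benefits) per unit = sum_{k=0}^{6} k_p_x * q * v^(k+1) = 0.063994
APV(future benefits) = 176091 * 0.063994 = 11268.7852
Life annuity-due factor ä_{x:7} = sum_{k=0}^{6} k_p_x * v^k = 6.050351
APV(future premiums) = 1539 * 6.050351 = 9311.4907
V = 11268.7852 - 9311.4907
= 1957.2945


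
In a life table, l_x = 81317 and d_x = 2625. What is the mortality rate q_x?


q_x = d_x / l_x
= 2625 / 81317
= 0.0323


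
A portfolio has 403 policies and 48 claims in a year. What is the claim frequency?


frequency = claims / policies
= 48 / 403
= 0.1191


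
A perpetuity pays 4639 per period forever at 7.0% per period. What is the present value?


PV = PMT / i
= 4639 / 0.07
= 66271.4286


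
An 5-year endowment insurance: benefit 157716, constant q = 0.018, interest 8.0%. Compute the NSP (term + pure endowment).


Term component = 10964.5831
Pure endowment = 5_p_x * v^5 * benefit = 0.913182 * 0.680583 * 157716 = 98019.9362
NSP = 108984.5193


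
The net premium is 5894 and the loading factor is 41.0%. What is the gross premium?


Gross = net * (1 + loading)
= 5894 * (1 + 0.41)
= 5894 * 1.41
= 8310.54


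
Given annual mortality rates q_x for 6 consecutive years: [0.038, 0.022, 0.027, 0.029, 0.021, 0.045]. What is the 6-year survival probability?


p_k = 1 - q_k for each year
Survival = product of (1 - q_k)
= 0.962 * 0.978 * 0.973 * 0.971 * 0.979 * 0.955
= 0.8311


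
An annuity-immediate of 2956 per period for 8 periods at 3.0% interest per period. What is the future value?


FV = PMT * ((1+i)^n - 1) / i
= 2956 * ((1.03)^8 - 1) / 0.03
= 2956 * (1.26677 - 1) / 0.03
= 26285.7454


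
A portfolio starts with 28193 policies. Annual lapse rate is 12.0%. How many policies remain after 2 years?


remaining = initial * (1 - lapse)^years
= 28193 * (1 - 0.12)^2
= 28193 * 0.7744
= 21832.6592


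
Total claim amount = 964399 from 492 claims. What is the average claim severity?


severity = total / number
= 964399 / 492
= 1960.1606


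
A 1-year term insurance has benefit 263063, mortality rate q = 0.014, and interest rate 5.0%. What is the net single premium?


NSP = benefit * q * v
v = 1/(1+i) = 0.952381
NSP = 263063 * 0.014 * 0.952381
= 3507.5067


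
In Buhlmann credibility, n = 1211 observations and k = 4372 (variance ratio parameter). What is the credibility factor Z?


Z = n / (n + k)
= 1211 / (1211 + 4372)
= 1211 / 5583
= 0.2169


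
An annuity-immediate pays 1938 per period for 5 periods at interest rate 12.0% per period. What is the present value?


PV = PMT * (1 - (1+i)^(-n)) / i
= 1938 * (1 - (1+0.12)^(-5)) / 0.12
= 1938 * (1 - 0.567427) / 0.12
= 1938 * 3.604776
= 6986.0563


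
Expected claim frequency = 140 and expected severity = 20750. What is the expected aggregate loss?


E[S] = E[N] * E[X]
= 140 * 20750
= 2.9050e+06


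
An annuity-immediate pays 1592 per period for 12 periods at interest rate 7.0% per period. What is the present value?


PV = PMT * (1 - (1+i)^(-n)) / i
= 1592 * (1 - (1+0.07)^(-12)) / 0.07
= 1592 * (1 - 0.444012) / 0.07
= 1592 * 7.942686
= 12644.7566


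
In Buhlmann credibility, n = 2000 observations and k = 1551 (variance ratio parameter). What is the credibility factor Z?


Z = n / (n + k)
= 2000 / (2000 + 1551)
= 2000 / 3551
= 0.5632


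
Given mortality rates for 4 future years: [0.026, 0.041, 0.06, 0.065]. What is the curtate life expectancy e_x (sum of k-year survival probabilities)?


e_x = sum_{k=1}^{n} k_p_x
k_p_x values:
  1_p_x = 0.974
  2_p_x = 0.934066
  3_p_x = 0.878022
  4_p_x = 0.820951
e_x = 3.607


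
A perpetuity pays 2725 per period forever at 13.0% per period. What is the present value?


PV = PMT / i
= 2725 / 0.13
= 20961.5385


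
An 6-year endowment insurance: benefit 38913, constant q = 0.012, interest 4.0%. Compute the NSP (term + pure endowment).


Term component = 2378.8544
Pure endowment = 6_p_x * v^6 * benefit = 0.930126 * 0.790315 * 38913 = 28604.6307
NSP = 30983.4852


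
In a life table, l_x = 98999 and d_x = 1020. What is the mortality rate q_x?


q_x = d_x / l_x
= 1020 / 98999
= 0.0103


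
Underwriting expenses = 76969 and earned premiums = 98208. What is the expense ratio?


Expense ratio = expenses / premiums
= 76969 / 98208
= 0.7837


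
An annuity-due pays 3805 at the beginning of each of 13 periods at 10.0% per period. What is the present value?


PV_due = PMT * (1-(1+i)^(-n))/i * (1+i)
PV_immediate = 27028.2704
PV_due = 27028.2704 * 1.1
= 29731.0974


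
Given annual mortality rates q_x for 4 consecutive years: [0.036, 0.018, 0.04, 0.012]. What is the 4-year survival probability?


p_k = 1 - q_k for each year
Survival = product of (1 - q_k)
= 0.964 * 0.982 * 0.96 * 0.988
= 0.8979


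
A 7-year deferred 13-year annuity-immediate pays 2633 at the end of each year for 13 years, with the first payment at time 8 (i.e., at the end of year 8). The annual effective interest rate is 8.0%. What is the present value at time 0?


PV at time 7 of the 13-year annuity-immediate:
a_n = 2633 * (1-(1+0.08)^(-13))/0.08 = 20810.6421
Discount back 7 years to time 0:
PV = 20810.6421 * (1+0.08)^(-7)
= 20810.6421 * 0.58349
= 12142.8098


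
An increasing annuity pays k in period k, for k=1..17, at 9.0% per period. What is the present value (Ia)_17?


(Ia)_n = sum_{k=1}^{n} k * v^k, v = 1/(1+i)
v = 0.917431
Sum computed term by term:
(Ia)_17 = 59.8257


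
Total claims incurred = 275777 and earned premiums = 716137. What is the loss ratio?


Loss ratio = claims / premiums
= 275777 / 716137
= 0.3851


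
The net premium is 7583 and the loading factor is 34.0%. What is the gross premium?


Gross = net * (1 + loading)
= 7583 * (1 + 0.34)
= 7583 * 1.34
= 10161.22


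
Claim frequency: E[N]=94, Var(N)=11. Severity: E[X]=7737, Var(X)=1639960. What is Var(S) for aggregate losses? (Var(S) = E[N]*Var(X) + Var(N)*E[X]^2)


Var(S) = E[N]*Var(X) + Var(N)*E[X]^2
= 94*1639960 + 11*7737^2
= 154156240 + 658472859
= 8.1263e+08


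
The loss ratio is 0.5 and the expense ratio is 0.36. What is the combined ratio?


Combined ratio = loss ratio + expense ratio
= 0.5 + 0.36
= 0.86


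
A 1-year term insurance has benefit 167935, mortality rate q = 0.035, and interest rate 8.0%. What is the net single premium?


NSP = benefit * q * v
v = 1/(1+i) = 0.925926
NSP = 167935 * 0.035 * 0.925926
= 5442.338


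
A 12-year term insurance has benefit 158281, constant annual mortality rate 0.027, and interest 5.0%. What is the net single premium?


NSP = benefit * sum_{k=0}^{n-1} k_p_x * q * v^(k+1)
With constant q=0.027, v=0.952381
Sum = 0.210059
NSP = 158281 * 0.210059
= 33248.3476


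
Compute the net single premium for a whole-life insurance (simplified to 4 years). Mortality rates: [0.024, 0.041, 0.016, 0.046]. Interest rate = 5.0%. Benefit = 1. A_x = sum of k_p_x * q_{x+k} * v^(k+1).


v = 0.952381
Year 0: k_p_x=1.0, q=0.024, term=0.022857
Year 1: k_p_x=0.976, q=0.041, term=0.036296
Year 2: k_p_x=0.935984, q=0.016, term=0.012937
Year 3: k_p_x=0.921008, q=0.046, term=0.034855
A_x = 0.1069


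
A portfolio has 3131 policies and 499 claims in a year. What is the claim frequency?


frequency = claims / policies
= 499 / 3131
= 0.1594


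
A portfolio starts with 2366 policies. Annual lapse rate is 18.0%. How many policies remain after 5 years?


remaining = initial * (1 - lapse)^years
= 2366 * (1 - 0.18)^5
= 2366 * 0.37074
= 877.1705


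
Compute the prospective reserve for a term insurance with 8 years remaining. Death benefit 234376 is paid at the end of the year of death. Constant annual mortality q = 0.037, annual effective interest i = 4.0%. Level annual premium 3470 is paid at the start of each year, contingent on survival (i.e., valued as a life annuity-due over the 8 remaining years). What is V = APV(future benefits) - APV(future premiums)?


v = 1/(1+i) = 0.961538
APV(future benefits) per unit = sum_{k=0}^{7} k_p_x * q * v^(k+1) = 0.22083
APV(future benefits) = 234376 * 0.22083 = 51757.2207
Life annuity-due factor ä_{x:8} = sum_{k=0}^{7} k_p_x * v^k = 6.20711
APV(future premiums) = 3470 * 6.20711 = 21538.6708
V = 51757.2207 - 21538.6708
= 30218.5499


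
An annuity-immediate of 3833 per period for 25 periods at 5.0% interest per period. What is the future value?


FV = PMT * ((1+i)^n - 1) / i
= 3833 * ((1.05)^25 - 1) / 0.05
= 3833 * (3.386355 - 1) / 0.05
= 182937.9698


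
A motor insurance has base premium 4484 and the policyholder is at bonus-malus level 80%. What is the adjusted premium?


adjusted = base * BM_level / 100
= 4484 * 80 / 100
= 4484 * 0.8
= 3587.2


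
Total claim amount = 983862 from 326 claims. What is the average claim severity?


severity = total / number
= 983862 / 326
= 3017.9816


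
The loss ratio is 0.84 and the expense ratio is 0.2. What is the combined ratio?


Combined ratio = loss ratio + expense ratio
= 0.84 + 0.2
= 1.04


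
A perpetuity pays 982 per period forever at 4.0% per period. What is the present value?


PV = PMT / i
= 982 / 0.04
= 24550.0


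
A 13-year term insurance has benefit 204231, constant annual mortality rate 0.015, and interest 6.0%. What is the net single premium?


NSP = benefit * sum_{k=0}^{n-1} k_p_x * q * v^(k+1)
With constant q=0.015, v=0.943396
Sum = 0.122958
NSP = 204231 * 0.122958
= 25111.9369


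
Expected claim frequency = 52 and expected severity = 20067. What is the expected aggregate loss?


E[S] = E[N] * E[X]
= 52 * 20067
= 1.0435e+06


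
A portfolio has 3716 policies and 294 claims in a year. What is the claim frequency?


frequency = claims / policies
= 294 / 3716
= 0.0791


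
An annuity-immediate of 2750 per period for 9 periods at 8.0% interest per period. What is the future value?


FV = PMT * ((1+i)^n - 1) / i
= 2750 * ((1.08)^9 - 1) / 0.08
= 2750 * (1.999005 - 1) / 0.08
= 34340.7841


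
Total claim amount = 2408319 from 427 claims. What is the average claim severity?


severity = total / number
= 2408319 / 427
= 5640.0913


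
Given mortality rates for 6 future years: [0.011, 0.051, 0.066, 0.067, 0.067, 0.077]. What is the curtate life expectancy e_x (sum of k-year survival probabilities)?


e_x = sum_{k=1}^{n} k_p_x
k_p_x values:
  1_p_x = 0.989
  2_p_x = 0.938561
  3_p_x = 0.876616
  4_p_x = 0.817883
  5_p_x = 0.763085
  6_p_x = 0.704327
e_x = 5.0895


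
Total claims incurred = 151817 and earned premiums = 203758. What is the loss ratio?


Loss ratio = claims / premiums
= 151817 / 203758
= 0.7451


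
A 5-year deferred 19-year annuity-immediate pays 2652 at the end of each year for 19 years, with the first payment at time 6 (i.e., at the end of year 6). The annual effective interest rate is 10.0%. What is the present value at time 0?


PV at time 5 of the 19-year annuity-immediate:
a_n = 2652 * (1-(1+0.1)^(-19))/0.1 = 22183.7681
Discount back 5 years to time 0:
PV = 22183.7681 * (1+0.1)^(-5)
= 22183.7681 * 0.620921
= 13774.3746


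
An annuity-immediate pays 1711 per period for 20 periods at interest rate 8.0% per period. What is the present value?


PV = PMT * (1 - (1+i)^(-n)) / i
= 1711 * (1 - (1+0.08)^(-20)) / 0.08
= 1711 * (1 - 0.214548) / 0.08
= 1711 * 9.818147
= 16798.8502


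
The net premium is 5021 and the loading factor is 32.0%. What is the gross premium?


Gross = net * (1 + loading)
= 5021 * (1 + 0.32)
= 5021 * 1.32
= 6627.72


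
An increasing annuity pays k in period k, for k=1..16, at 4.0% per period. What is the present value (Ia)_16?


(Ia)_n = sum_{k=1}^{n} k * v^k, v = 1/(1+i)
v = 0.961538
Sum computed term by term:
(Ia)_16 = 89.3964


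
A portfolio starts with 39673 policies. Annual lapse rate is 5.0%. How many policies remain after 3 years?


remaining = initial * (1 - lapse)^years
= 39673 * (1 - 0.05)^3
= 39673 * 0.857375
= 34014.6384


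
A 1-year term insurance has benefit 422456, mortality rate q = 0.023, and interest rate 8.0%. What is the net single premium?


NSP = benefit * q * v
v = 1/(1+i) = 0.925926
NSP = 422456 * 0.023 * 0.925926
= 8996.7481


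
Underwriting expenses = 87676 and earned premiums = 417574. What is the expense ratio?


Expense ratio = expenses / premiums
= 87676 / 417574
= 0.21


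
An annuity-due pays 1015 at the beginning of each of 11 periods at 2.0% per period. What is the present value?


PV_due = PMT * (1-(1+i)^(-n))/i * (1+i)
PV_immediate = 9933.6508
PV_due = 9933.6508 * 1.02
= 10132.3238


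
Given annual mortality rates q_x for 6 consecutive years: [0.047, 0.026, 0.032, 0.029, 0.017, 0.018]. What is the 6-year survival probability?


p_k = 1 - q_k for each year
Survival = product of (1 - q_k)
= 0.953 * 0.974 * 0.968 * 0.971 * 0.983 * 0.982
= 0.8422


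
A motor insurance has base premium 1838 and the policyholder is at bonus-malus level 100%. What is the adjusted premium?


adjusted = base * BM_level / 100
= 1838 * 100 / 100
= 1838 * 1.0
= 1838.0


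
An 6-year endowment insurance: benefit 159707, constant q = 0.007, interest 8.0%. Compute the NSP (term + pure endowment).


Term component = 5086.5218
Pure endowment = 6_p_x * v^6 * benefit = 0.958728 * 0.63017 * 159707 = 96488.801
NSP = 101575.3228


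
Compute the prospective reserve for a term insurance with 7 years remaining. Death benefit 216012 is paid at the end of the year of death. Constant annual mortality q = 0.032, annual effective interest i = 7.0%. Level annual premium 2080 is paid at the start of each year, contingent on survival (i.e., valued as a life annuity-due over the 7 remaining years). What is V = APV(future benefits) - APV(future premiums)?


v = 1/(1+i) = 0.934579
APV(future benefits) per unit = sum_{k=0}^{6} k_p_x * q * v^(k+1) = 0.158132
APV(future benefits) = 216012 * 0.158132 = 34158.4528
Life annuity-due factor ä_{x:7} = sum_{k=0}^{6} k_p_x * v^k = 5.287545
APV(future premiums) = 2080 * 5.287545 = 10998.0945
V = 34158.4528 - 10998.0945
= 23160.3583


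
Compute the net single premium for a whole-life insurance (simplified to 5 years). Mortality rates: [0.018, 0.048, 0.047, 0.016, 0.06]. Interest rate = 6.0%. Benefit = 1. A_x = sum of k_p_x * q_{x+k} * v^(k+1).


v = 0.943396
Year 0: k_p_x=1.0, q=0.018, term=0.016981
Year 1: k_p_x=0.982, q=0.048, term=0.041951
Year 2: k_p_x=0.934864, q=0.047, term=0.036892
Year 3: k_p_x=0.890925, q=0.016, term=0.011291
Year 4: k_p_x=0.876671, q=0.06, term=0.039306
A_x = 0.1464


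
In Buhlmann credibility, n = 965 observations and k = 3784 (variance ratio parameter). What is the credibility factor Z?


Z = n / (n + k)
= 965 / (965 + 3784)
= 965 / 4749
= 0.2032


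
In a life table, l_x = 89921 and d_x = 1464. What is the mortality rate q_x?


q_x = d_x / l_x
= 1464 / 89921
= 0.0163


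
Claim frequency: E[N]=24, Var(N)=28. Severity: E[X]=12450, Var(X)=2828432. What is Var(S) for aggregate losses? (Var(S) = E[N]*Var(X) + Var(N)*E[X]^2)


Var(S) = E[N]*Var(X) + Var(N)*E[X]^2
= 24*2828432 + 28*12450^2
= 67882368 + 4340070000
= 4.4080e+09


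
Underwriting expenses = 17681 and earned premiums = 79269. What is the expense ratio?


Expense ratio = expenses / premiums
= 17681 / 79269
= 0.2231


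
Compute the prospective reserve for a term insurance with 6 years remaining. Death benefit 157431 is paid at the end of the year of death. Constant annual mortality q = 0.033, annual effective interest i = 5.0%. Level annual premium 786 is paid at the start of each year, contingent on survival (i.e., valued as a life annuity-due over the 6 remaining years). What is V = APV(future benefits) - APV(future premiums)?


v = 1/(1+i) = 0.952381
APV(future benefits) per unit = sum_{k=0}^{5} k_p_x * q * v^(k+1) = 0.155008
APV(future benefits) = 157431 * 0.155008 = 24403.0927
Life annuity-due factor ä_{x:6} = sum_{k=0}^{5} k_p_x * v^k = 4.932078
APV(future premiums) = 786 * 4.932078 = 3876.6137
V = 24403.0927 - 3876.6137
= 20526.4791


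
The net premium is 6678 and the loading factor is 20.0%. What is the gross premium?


Gross = net * (1 + loading)
= 6678 * (1 + 0.2)
= 6678 * 1.2
= 8013.6


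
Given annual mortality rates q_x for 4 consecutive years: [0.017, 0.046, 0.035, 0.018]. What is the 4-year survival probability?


p_k = 1 - q_k for each year
Survival = product of (1 - q_k)
= 0.983 * 0.954 * 0.965 * 0.982
= 0.8887


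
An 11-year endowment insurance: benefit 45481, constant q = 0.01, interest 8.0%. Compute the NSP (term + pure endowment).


Term component = 3112.9459
Pure endowment = 11_p_x * v^11 * benefit = 0.895338 * 0.428883 * 45481 = 17464.4871
NSP = 20577.433


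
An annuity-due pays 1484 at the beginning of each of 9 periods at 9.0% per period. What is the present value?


PV_due = PMT * (1-(1+i)^(-n))/i * (1+i)
PV_immediate = 8896.9464
PV_due = 8896.9464 * 1.09
= 9697.6716


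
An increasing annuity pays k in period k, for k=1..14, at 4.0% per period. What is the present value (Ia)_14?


(Ia)_n = sum_{k=1}^{n} k * v^k, v = 1/(1+i)
v = 0.961538
Sum computed term by term:
(Ia)_14 = 72.5249


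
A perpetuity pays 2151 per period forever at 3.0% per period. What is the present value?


PV = PMT / i
= 2151 / 0.03
= 71700.0


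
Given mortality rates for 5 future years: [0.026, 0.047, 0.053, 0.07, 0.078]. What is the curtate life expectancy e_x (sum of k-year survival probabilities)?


e_x = sum_{k=1}^{n} k_p_x
k_p_x values:
  1_p_x = 0.974
  2_p_x = 0.928222
  3_p_x = 0.879026
  4_p_x = 0.817494
  5_p_x = 0.75373
e_x = 4.3525


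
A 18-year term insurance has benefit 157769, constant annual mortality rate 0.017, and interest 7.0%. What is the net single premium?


NSP = benefit * sum_{k=0}^{n-1} k_p_x * q * v^(k+1)
With constant q=0.017, v=0.934579
Sum = 0.152942
NSP = 157769 * 0.152942
= 24129.4764


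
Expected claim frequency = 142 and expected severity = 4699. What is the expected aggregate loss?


E[S] = E[N] * E[X]
= 142 * 4699
= 667258


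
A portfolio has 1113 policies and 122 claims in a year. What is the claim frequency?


frequency = claims / policies
= 122 / 1113
= 0.1096


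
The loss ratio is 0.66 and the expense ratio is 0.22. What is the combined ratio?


Combined ratio = loss ratio + expense ratio
= 0.66 + 0.22
= 0.88


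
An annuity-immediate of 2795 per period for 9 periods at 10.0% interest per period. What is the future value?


FV = PMT * ((1+i)^n - 1) / i
= 2795 * ((1.1)^9 - 1) / 0.1
= 2795 * (2.357948 - 1) / 0.1
= 37954.638


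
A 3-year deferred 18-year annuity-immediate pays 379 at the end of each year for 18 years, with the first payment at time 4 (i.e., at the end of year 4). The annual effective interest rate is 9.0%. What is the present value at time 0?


PV at time 3 of the 18-year annuity-immediate:
a_n = 379 * (1-(1+0.09)^(-18))/0.09 = 3318.3819
Discount back 3 years to time 0:
PV = 3318.3819 * (1+0.09)^(-3)
= 3318.3819 * 0.772183
= 2562.3997


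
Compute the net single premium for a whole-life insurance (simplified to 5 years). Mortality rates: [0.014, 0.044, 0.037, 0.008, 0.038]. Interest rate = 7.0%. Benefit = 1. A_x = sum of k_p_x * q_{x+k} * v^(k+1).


v = 0.934579
Year 0: k_p_x=1.0, q=0.014, term=0.013084
Year 1: k_p_x=0.986, q=0.044, term=0.037893
Year 2: k_p_x=0.942616, q=0.037, term=0.02847
Year 3: k_p_x=0.907739, q=0.008, term=0.00554
Year 4: k_p_x=0.900477, q=0.038, term=0.024397
A_x = 0.1094


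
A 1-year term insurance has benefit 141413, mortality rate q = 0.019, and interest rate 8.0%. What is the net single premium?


NSP = benefit * q * v
v = 1/(1+i) = 0.925926
NSP = 141413 * 0.019 * 0.925926
= 2487.8213


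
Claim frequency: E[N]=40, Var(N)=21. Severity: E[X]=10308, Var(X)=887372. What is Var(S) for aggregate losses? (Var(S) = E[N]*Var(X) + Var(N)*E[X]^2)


Var(S) = E[N]*Var(X) + Var(N)*E[X]^2
= 40*887372 + 21*10308^2
= 35494880 + 2231352144
= 2.2668e+09


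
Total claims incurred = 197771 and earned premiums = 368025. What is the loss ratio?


Loss ratio = claims / premiums
= 197771 / 368025
= 0.5374


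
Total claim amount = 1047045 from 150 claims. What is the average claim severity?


severity = total / number
= 1047045 / 150
= 6980.3


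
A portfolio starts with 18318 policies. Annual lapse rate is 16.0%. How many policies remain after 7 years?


remaining = initial * (1 - lapse)^years
= 18318 * (1 - 0.16)^7
= 18318 * 0.29509
= 5405.465


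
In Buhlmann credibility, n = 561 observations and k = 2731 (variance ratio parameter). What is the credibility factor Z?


Z = n / (n + k)
= 561 / (561 + 2731)
= 561 / 3292
= 0.1704


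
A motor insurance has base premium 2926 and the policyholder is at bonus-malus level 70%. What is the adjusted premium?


adjusted = base * BM_level / 100
= 2926 * 70 / 100
= 2926 * 0.7
= 2048.2


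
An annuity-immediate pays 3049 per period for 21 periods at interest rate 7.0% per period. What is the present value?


PV = PMT * (1 - (1+i)^(-n)) / i
= 3049 * (1 - (1+0.07)^(-21)) / 0.07
= 3049 * (1 - 0.241513) / 0.07
= 3049 * 10.835527
= 33037.5228


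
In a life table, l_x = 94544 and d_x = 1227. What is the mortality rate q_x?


q_x = d_x / l_x
= 1227 / 94544
= 0.013


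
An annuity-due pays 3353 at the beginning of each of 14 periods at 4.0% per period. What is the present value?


PV_due = PMT * (1-(1+i)^(-n))/i * (1+i)
PV_immediate = 35418.1512
PV_due = 35418.1512 * 1.04
= 36834.8772


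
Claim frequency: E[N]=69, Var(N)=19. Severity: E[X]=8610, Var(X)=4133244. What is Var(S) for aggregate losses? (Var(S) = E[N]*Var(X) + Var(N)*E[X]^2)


Var(S) = E[N]*Var(X) + Var(N)*E[X]^2
= 69*4133244 + 19*8610^2
= 285193836 + 1408509900
= 1.6937e+09


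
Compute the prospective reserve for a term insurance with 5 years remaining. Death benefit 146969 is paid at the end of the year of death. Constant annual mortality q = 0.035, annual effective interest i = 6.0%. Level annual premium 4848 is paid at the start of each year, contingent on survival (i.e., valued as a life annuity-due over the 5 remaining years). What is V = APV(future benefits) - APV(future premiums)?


v = 1/(1+i) = 0.943396
APV(future benefits) per unit = sum_{k=0}^{4} k_p_x * q * v^(k+1) = 0.138037
APV(future benefits) = 146969 * 0.138037 = 20287.2171
Life annuity-due factor ä_{x:5} = sum_{k=0}^{4} k_p_x * v^k = 4.180561
APV(future premiums) = 4848 * 4.180561 = 20267.3594
V = 20287.2171 - 20267.3594
= 19.8577


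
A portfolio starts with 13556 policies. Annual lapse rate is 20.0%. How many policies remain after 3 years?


remaining = initial * (1 - lapse)^years
= 13556 * (1 - 0.2)^3
= 13556 * 0.512
= 6940.672


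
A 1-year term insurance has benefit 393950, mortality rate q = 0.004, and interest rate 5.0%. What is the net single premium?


NSP = benefit * q * v
v = 1/(1+i) = 0.952381
NSP = 393950 * 0.004 * 0.952381
= 1500.7619


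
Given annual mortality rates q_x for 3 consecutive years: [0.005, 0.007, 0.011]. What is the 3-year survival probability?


p_k = 1 - q_k for each year
Survival = product of (1 - q_k)
= 0.995 * 0.993 * 0.989
= 0.9772


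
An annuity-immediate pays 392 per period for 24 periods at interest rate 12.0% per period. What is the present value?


PV = PMT * (1 - (1+i)^(-n)) / i
= 392 * (1 - (1+0.12)^(-24)) / 0.12
= 392 * (1 - 0.065882) / 0.12
= 392 * 7.784316
= 3051.4518


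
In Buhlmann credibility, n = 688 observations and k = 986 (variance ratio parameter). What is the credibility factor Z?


Z = n / (n + k)
= 688 / (688 + 986)
= 688 / 1674
= 0.411


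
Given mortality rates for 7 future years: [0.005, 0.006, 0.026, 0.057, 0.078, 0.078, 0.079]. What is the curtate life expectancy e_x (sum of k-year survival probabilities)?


e_x = sum_{k=1}^{n} k_p_x
k_p_x values:
  1_p_x = 0.995
  2_p_x = 0.98903
  3_p_x = 0.963315
  4_p_x = 0.908406
  5_p_x = 0.837551
  6_p_x = 0.772222
  7_p_x = 0.711216
e_x = 6.1767
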